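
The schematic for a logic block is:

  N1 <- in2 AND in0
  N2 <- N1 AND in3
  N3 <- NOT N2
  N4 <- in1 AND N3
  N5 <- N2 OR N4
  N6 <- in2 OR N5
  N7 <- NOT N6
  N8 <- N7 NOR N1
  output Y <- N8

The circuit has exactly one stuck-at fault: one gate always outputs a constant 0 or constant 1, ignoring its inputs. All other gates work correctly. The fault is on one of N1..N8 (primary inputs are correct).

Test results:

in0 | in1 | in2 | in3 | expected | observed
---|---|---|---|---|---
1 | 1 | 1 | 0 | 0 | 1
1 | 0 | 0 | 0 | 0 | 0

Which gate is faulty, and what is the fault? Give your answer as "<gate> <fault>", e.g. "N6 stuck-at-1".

N1 stuck-at-0

Fault-free values for test 1 (in0=1, in1=1, in2=1, in3=0): N1=1, N2=0, N3=1, N4=1, N5=1, N6=1, N7=0, N8=0, giving Y=0. Observed 1.
Test 1: faults giving observed 1 are {N1 stuck-at-0, N8 stuck-at-1}.
Test 2 (in0=1, in1=0, in2=0, in3=0): fault-free N1=0, N2=0, N3=1, N4=0, N5=0, N6=0, N7=1, N8=0 → 0; observed 0. Eliminates N8 stuck-at-1.
Only N1 stuck-at-0 is consistent with every test.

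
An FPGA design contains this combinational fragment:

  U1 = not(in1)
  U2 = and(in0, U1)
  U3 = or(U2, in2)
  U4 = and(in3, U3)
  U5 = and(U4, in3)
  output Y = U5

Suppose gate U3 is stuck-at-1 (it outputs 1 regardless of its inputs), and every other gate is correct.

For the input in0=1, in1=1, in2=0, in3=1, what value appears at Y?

Propagate with U3 forced: U1=0, U2=0, U3=1 [stuck-at-1], U4=1, U5=1.
So Y = 1. (Without the fault it would be 0.)

1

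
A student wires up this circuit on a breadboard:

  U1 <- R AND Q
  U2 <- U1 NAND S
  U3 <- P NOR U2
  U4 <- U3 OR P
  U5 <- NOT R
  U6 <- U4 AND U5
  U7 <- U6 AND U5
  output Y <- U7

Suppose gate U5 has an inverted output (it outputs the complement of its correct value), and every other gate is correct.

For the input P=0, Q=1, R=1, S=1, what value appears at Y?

Propagate with U5 forced: U1=1, U2=0, U3=1, U4=1, U5=1 [inverted output], U6=1, U7=1.
So Y = 1. (Without the fault it would be 0.)

1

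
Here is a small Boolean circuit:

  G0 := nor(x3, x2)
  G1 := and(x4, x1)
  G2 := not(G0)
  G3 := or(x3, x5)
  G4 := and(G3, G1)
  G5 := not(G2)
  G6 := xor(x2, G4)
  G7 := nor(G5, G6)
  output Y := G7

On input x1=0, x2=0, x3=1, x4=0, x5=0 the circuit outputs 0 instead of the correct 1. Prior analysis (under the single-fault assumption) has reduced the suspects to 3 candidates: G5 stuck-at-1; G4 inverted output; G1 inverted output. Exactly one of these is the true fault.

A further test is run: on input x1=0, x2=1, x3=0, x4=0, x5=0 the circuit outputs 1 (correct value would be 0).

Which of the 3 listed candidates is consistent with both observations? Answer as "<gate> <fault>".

Evaluate each candidate on input x1=0, x2=1, x3=0, x4=0, x5=0:
  G5 stuck-at-1: G0=0, G1=0, G2=1, G3=0, G4=0, G5=1 [stuck-at-1], G6=1, G7=0 → 0 — eliminated
  G4 inverted output: G0=0, G1=0, G2=1, G3=0, G4=1 [inverted output], G5=0, G6=0, G7=1 → 1 — matches
  G1 inverted output: G0=0, G1=1 [inverted output], G2=1, G3=0, G4=0, G5=0, G6=1, G7=0 → 0 — eliminated
Only G4 inverted output reproduces the observed 1.

G4 inverted output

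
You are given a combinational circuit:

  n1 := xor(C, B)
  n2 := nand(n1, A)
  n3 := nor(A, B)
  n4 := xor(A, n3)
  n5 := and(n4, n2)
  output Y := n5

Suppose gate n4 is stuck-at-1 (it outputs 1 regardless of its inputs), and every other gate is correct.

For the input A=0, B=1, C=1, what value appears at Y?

Propagate with n4 forced: n1=0, n2=1, n3=0, n4=1 [stuck-at-1], n5=1.
So Y = 1. (Without the fault it would be 0.)

1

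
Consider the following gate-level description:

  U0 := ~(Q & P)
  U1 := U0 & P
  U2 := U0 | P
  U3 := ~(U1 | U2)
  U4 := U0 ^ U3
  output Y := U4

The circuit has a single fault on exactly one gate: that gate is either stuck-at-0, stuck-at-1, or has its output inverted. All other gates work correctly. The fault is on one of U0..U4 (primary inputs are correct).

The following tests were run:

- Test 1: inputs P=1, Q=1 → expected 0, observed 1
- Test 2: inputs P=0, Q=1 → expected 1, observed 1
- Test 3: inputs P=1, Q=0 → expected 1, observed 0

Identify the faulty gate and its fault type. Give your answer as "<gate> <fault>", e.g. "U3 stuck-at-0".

Fault-free values for test 1 (P=1, Q=1): U0=0, U1=0, U2=1, U3=0, U4=0, giving Y=0. Observed 1.
Test 1: faults giving observed 1 are {U0 stuck-at-1, U0 inverted output, U2 stuck-at-0, U2 inverted output, U3 stuck-at-1, U3 inverted output, U4 stuck-at-1, U4 inverted output}.
Test 2 (P=0, Q=1): fault-free U0=1, U1=0, U2=1, U3=0, U4=1 → 1; observed 1. Eliminates U2 stuck-at-0, U2 inverted output, U3 stuck-at-1, U3 inverted output, U4 inverted output.
Test 3 (P=1, Q=0): fault-free U0=1, U1=1, U2=1, U3=0, U4=1 → 1; observed 0. Eliminates U0 stuck-at-1, U4 stuck-at-1.
Only U0 inverted output is consistent with every test.

U0 inverted output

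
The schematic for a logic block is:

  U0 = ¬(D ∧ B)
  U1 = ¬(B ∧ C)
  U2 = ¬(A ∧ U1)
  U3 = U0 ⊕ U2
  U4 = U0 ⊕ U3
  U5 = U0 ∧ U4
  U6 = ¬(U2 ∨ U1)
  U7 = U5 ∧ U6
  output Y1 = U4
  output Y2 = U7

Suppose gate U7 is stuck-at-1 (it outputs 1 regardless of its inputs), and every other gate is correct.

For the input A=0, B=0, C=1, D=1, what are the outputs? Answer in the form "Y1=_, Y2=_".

Propagate with U7 forced: U0=1, U1=1, U2=1, U3=0, U4=1, U5=1, U6=0, U7=1 [stuck-at-1].
So the outputs are Y1=1, Y2=1. (Without the fault they would be Y1=1, Y2=0.)

Y1=1, Y2=1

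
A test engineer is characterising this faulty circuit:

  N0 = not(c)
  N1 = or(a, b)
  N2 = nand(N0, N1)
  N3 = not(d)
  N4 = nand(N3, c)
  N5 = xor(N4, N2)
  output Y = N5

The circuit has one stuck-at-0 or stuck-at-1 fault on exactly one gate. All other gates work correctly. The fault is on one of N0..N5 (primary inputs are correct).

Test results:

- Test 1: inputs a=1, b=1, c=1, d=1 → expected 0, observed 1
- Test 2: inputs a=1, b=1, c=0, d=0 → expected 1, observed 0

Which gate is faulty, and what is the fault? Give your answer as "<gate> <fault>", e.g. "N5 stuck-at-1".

N4 stuck-at-0

Fault-free values for test 1 (a=1, b=1, c=1, d=1): N0=0, N1=1, N2=1, N3=0, N4=1, N5=0, giving Y=0. Observed 1.
Test 1: faults giving observed 1 are {N0 stuck-at-1, N2 stuck-at-0, N3 stuck-at-1, N4 stuck-at-0, N5 stuck-at-1}.
Test 2 (a=1, b=1, c=0, d=0): fault-free N0=1, N1=1, N2=0, N3=1, N4=1, N5=1 → 1; observed 0. Eliminates N0 stuck-at-1, N2 stuck-at-0, N3 stuck-at-1, N5 stuck-at-1.
Only N4 stuck-at-0 is consistent with every test.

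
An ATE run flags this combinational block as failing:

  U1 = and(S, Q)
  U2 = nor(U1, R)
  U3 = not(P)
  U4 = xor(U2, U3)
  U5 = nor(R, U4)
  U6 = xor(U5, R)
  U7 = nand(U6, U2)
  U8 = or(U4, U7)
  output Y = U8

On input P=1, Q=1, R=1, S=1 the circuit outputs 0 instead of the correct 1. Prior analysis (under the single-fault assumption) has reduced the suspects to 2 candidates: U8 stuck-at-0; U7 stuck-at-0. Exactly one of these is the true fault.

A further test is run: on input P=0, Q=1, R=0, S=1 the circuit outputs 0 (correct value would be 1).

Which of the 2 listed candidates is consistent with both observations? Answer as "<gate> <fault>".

U8 stuck-at-0

Evaluate each candidate on input P=0, Q=1, R=0, S=1:
  U8 stuck-at-0: U1=1, U2=0, U3=1, U4=1, U5=0, U6=0, U7=1, U8=0 [stuck-at-0] → 0 — matches
  U7 stuck-at-0: U1=1, U2=0, U3=1, U4=1, U5=0, U6=0, U7=0 [stuck-at-0], U8=1 → 1 — eliminated
Only U8 stuck-at-0 reproduces the observed 0.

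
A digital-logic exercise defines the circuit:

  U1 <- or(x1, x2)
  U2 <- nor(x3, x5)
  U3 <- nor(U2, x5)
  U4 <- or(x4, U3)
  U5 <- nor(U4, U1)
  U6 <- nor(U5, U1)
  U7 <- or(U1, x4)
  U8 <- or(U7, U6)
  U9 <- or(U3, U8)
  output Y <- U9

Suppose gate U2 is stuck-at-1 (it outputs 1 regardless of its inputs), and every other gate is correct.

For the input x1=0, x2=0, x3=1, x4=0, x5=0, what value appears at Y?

Propagate with U2 forced: U1=0, U2=1 [stuck-at-1], U3=0, U4=0, U5=1, U6=0, U7=0, U8=0, U9=0.
So Y = 0. (Without the fault it would be 1.)

0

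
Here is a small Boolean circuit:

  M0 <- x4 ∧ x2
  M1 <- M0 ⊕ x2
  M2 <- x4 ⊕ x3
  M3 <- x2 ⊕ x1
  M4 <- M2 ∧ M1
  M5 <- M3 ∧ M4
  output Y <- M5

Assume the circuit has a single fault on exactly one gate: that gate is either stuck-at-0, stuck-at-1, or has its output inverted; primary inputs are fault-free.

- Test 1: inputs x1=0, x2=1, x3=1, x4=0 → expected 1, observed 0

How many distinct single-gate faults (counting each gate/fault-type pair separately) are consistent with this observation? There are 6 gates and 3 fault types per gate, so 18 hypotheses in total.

Fault-free: M0=0, M1=1, M2=1, M3=1, M4=1, M5=1 → 1. Observed 0.
  M0: stuck-at-1, inverted output ✓; others ✗
  M1: stuck-at-0, inverted output ✓; others ✗
  M2: stuck-at-0, inverted output ✓; others ✗
  M3: stuck-at-0, inverted output ✓; others ✗
  M4: stuck-at-0, inverted output ✓; others ✗
  M5: stuck-at-0, inverted output ✓; others ✗
Consistent faults: {M0 stuck-at-1, M0 inverted output, M1 stuck-at-0, M1 inverted output, M2 stuck-at-0, M2 inverted output, M3 stuck-at-0, M3 inverted output, M4 stuck-at-0, M4 inverted output, M5 stuck-at-0, M5 inverted output} — 12 in all.

12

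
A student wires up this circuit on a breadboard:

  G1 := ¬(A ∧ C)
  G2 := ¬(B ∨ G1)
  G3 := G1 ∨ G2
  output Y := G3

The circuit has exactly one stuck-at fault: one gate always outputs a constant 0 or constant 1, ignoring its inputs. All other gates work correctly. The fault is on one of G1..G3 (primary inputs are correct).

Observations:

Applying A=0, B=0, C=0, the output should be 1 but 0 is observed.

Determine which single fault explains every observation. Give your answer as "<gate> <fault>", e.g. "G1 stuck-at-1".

G3 stuck-at-0

Fault-free values for test 1 (A=0, B=0, C=0): G1=1, G2=0, G3=1, giving Y=1. Observed 0.
Test 1: faults giving observed 0 are {G3 stuck-at-0}.
Only G3 stuck-at-0 is consistent with every test.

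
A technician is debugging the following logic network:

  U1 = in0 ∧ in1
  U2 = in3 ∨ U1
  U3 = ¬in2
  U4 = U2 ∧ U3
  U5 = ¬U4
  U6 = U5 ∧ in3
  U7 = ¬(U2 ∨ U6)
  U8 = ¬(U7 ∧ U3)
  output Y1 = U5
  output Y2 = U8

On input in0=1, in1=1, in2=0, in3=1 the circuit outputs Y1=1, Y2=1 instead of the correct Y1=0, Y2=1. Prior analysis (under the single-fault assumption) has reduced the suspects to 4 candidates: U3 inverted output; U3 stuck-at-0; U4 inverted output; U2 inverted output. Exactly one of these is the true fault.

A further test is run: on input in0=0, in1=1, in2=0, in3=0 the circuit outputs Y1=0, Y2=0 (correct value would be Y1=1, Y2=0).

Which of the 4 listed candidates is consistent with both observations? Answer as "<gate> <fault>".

Evaluate each candidate on input in0=0, in1=1, in2=0, in3=0:
  U3 inverted output: U1=0, U2=0, U3=0 [inverted output], U4=0, U5=1, U6=0, U7=1, U8=1 → Y1=1, Y2=1 — eliminated
  U3 stuck-at-0: U1=0, U2=0, U3=0 [stuck-at-0], U4=0, U5=1, U6=0, U7=1, U8=1 → Y1=1, Y2=1 — eliminated
  U4 inverted output: U1=0, U2=0, U3=1, U4=1 [inverted output], U5=0, U6=0, U7=1, U8=0 → Y1=0, Y2=0 — matches
  U2 inverted output: U1=0, U2=1 [inverted output], U3=1, U4=1, U5=0, U6=0, U7=0, U8=1 → Y1=0, Y2=1 — eliminated
Only U4 inverted output reproduces the observed Y1=0, Y2=0.

U4 inverted output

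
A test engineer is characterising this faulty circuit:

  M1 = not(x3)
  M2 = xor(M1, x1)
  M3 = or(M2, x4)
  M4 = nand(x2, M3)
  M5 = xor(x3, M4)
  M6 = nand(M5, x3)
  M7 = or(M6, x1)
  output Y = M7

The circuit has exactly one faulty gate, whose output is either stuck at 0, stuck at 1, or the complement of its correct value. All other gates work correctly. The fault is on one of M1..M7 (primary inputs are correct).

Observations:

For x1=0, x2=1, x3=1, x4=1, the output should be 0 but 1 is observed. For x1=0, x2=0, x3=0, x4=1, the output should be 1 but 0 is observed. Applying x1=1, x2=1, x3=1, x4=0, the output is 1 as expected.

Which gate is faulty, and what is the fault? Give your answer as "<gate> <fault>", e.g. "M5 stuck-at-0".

Fault-free values for test 1 (x1=0, x2=1, x3=1, x4=1): M1=0, M2=0, M3=1, M4=0, M5=1, M6=0, M7=0, giving Y=0. Observed 1.
Test 1: faults giving observed 1 are {M3 stuck-at-0, M3 inverted output, M4 stuck-at-1, M4 inverted output, M5 stuck-at-0, M5 inverted output, M6 stuck-at-1, M6 inverted output, M7 stuck-at-1, M7 inverted output}.
Test 2 (x1=0, x2=0, x3=0, x4=1): fault-free M1=1, M2=1, M3=1, M4=1, M5=1, M6=1, M7=1 → 1; observed 0. Eliminates M3 stuck-at-0, M3 inverted output, M4 stuck-at-1, M4 inverted output, M5 stuck-at-0, M5 inverted output, M6 stuck-at-1, M7 stuck-at-1.
Test 3 (x1=1, x2=1, x3=1, x4=0): fault-free M1=0, M2=1, M3=1, M4=0, M5=1, M6=0, M7=1 → 1; observed 1. Eliminates M7 inverted output.
Only M6 inverted output is consistent with every test.

M6 inverted output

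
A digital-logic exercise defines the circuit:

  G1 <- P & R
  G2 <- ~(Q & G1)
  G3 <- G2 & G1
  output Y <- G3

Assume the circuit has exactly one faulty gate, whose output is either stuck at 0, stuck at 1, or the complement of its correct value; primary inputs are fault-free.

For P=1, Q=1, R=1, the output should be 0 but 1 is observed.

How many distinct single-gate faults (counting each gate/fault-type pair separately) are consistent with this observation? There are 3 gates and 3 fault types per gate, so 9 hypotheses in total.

4

Fault-free: G1=1, G2=0, G3=0 → 0. Observed 1.
  G1 stuck-at-0: output 0 ✗
  G1 stuck-at-1: output 0 ✗
  G1 inverted output: output 0 ✗
  G2 stuck-at-0: output 0 ✗
  G2 stuck-at-1: output 1 ✓
  G2 inverted output: output 1 ✓
  G3 stuck-at-0: output 0 ✗
  G3 stuck-at-1: output 1 ✓
  G3 inverted output: output 1 ✓
Consistent faults: {G2 stuck-at-1, G2 inverted output, G3 stuck-at-1, G3 inverted output} — 4 in all.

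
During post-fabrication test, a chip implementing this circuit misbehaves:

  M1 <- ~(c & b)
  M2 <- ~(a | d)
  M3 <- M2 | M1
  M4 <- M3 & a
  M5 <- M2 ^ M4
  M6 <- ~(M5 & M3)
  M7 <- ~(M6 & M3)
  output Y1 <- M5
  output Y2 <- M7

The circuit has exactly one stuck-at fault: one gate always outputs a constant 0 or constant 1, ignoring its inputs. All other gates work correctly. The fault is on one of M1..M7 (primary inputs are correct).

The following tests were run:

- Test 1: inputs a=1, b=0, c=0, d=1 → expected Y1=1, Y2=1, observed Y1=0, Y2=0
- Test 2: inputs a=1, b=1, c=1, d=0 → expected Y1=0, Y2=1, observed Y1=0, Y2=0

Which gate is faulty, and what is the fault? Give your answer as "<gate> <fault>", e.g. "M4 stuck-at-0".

Fault-free values for test 1 (a=1, b=0, c=0, d=1): M1=1, M2=0, M3=1, M4=1, M5=1, M6=0, M7=1, giving Y1=1, Y2=1. Observed Y1=0, Y2=0.
Test 1: faults giving observed Y1=0, Y2=0 are {M2 stuck-at-1, M4 stuck-at-0, M5 stuck-at-0}.
Test 2 (a=1, b=1, c=1, d=0): fault-free M1=0, M2=0, M3=0, M4=0, M5=0, M6=1, M7=1 → Y1=0, Y2=1; observed Y1=0, Y2=0. Eliminates M4 stuck-at-0, M5 stuck-at-0.
Only M2 stuck-at-1 is consistent with every test.

M2 stuck-at-1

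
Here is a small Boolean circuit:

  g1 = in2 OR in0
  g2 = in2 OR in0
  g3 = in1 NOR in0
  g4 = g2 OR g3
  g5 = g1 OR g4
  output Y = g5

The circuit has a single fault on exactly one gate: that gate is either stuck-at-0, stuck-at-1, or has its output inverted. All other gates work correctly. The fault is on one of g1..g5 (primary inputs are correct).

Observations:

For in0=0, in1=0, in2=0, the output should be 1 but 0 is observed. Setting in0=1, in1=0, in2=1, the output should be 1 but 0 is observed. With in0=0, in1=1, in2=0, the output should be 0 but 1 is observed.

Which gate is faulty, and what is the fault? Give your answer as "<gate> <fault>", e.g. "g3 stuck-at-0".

g5 inverted output

Fault-free values for test 1 (in0=0, in1=0, in2=0): g1=0, g2=0, g3=1, g4=1, g5=1, giving Y=1. Observed 0.
Test 1: faults giving observed 0 are {g3 stuck-at-0, g3 inverted output, g4 stuck-at-0, g4 inverted output, g5 stuck-at-0, g5 inverted output}.
Test 2 (in0=1, in1=0, in2=1): fault-free g1=1, g2=1, g3=0, g4=1, g5=1 → 1; observed 0. Eliminates g3 stuck-at-0, g3 inverted output, g4 stuck-at-0, g4 inverted output.
Test 3 (in0=0, in1=1, in2=0): fault-free g1=0, g2=0, g3=0, g4=0, g5=0 → 0; observed 1. Eliminates g5 stuck-at-0.
Only g5 inverted output is consistent with every test.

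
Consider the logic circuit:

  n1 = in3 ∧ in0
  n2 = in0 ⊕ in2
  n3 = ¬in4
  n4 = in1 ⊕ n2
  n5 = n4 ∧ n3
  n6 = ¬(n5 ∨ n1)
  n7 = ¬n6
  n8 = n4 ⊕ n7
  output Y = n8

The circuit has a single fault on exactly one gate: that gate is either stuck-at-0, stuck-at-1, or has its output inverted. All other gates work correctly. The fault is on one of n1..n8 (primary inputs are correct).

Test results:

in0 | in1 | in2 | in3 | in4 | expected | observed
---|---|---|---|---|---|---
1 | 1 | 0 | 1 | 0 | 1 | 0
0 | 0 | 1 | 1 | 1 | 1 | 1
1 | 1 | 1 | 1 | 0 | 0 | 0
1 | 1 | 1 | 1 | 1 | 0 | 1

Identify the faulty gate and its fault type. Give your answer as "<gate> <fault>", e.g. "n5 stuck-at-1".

n1 stuck-at-0

Fault-free values for test 1 (in0=1, in1=1, in2=0, in3=1, in4=0): n1=1, n2=1, n3=1, n4=0, n5=0, n6=0, n7=1, n8=1, giving Y=1. Observed 0.
Test 1: faults giving observed 0 are {n1 stuck-at-0, n1 inverted output, n2 stuck-at-0, n2 inverted output, n4 stuck-at-1, n4 inverted output, n6 stuck-at-1, n6 inverted output, n7 stuck-at-0, n7 inverted output, n8 stuck-at-0, n8 inverted output}.
Test 2 (in0=0, in1=0, in2=1, in3=1, in4=1): fault-free n1=0, n2=1, n3=0, n4=1, n5=0, n6=1, n7=0, n8=1 → 1; observed 1. Eliminates n1 inverted output, n2 stuck-at-0, n2 inverted output, n4 inverted output, n6 inverted output, n7 inverted output, n8 stuck-at-0, n8 inverted output.
Test 3 (in0=1, in1=1, in2=1, in3=1, in4=0): fault-free n1=1, n2=0, n3=1, n4=1, n5=1, n6=0, n7=1, n8=0 → 0; observed 0. Eliminates n6 stuck-at-1, n7 stuck-at-0.
Test 4 (in0=1, in1=1, in2=1, in3=1, in4=1): fault-free n1=1, n2=0, n3=0, n4=1, n5=0, n6=0, n7=1, n8=0 → 0; observed 1. Eliminates n4 stuck-at-1.
Only n1 stuck-at-0 is consistent with every test.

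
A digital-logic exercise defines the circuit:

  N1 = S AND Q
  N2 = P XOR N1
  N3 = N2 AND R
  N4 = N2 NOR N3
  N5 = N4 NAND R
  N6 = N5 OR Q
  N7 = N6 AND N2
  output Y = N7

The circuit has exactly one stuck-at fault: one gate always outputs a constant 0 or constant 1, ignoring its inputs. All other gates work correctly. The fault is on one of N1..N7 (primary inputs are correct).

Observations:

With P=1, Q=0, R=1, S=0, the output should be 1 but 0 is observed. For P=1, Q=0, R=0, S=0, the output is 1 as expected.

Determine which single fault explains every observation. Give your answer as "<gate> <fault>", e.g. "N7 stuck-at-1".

N4 stuck-at-1

Fault-free values for test 1 (P=1, Q=0, R=1, S=0): N1=0, N2=1, N3=1, N4=0, N5=1, N6=1, N7=1, giving Y=1. Observed 0.
Test 1: faults giving observed 0 are {N1 stuck-at-1, N2 stuck-at-0, N4 stuck-at-1, N5 stuck-at-0, N6 stuck-at-0, N7 stuck-at-0}.
Test 2 (P=1, Q=0, R=0, S=0): fault-free N1=0, N2=1, N3=0, N4=0, N5=1, N6=1, N7=1 → 1; observed 1. Eliminates N1 stuck-at-1, N2 stuck-at-0, N5 stuck-at-0, N6 stuck-at-0, N7 stuck-at-0.
Only N4 stuck-at-1 is consistent with every test.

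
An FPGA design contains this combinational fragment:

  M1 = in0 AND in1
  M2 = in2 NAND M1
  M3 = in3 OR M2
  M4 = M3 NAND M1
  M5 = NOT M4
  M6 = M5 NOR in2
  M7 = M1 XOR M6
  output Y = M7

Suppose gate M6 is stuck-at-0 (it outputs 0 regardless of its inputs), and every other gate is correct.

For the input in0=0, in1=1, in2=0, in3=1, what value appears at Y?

Propagate with M6 forced: M1=0, M2=1, M3=1, M4=1, M5=0, M6=0 [stuck-at-0], M7=0.
So Y = 0. (Without the fault it would be 1.)

0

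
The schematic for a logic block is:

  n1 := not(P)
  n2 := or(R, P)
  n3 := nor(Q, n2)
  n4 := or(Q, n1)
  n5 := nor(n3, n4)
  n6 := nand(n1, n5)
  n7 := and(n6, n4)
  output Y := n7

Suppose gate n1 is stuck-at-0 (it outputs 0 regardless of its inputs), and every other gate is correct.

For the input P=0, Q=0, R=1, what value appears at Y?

0

Propagate with n1 forced: n1=0 [stuck-at-0], n2=1, n3=0, n4=0, n5=1, n6=1, n7=0.
So Y = 0. (Without the fault it would be 1.)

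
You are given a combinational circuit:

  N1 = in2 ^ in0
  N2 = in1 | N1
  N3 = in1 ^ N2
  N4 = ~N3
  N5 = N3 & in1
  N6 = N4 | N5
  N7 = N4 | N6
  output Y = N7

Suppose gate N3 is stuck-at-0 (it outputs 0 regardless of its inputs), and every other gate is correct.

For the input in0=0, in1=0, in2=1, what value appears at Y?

Propagate with N3 forced: N1=1, N2=1, N3=0 [stuck-at-0], N4=1, N5=0, N6=1, N7=1.
So Y = 1. (Without the fault it would be 0.)

1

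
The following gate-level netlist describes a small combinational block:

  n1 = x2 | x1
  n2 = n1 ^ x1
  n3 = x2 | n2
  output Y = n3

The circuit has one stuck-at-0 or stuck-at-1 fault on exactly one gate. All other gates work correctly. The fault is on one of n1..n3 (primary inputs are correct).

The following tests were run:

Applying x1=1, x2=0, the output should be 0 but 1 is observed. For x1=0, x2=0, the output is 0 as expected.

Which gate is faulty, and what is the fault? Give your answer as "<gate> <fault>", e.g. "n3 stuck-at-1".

Fault-free values for test 1 (x1=1, x2=0): n1=1, n2=0, n3=0, giving Y=0. Observed 1.
Test 1: faults giving observed 1 are {n1 stuck-at-0, n2 stuck-at-1, n3 stuck-at-1}.
Test 2 (x1=0, x2=0): fault-free n1=0, n2=0, n3=0 → 0; observed 0. Eliminates n2 stuck-at-1, n3 stuck-at-1.
Only n1 stuck-at-0 is consistent with every test.

n1 stuck-at-0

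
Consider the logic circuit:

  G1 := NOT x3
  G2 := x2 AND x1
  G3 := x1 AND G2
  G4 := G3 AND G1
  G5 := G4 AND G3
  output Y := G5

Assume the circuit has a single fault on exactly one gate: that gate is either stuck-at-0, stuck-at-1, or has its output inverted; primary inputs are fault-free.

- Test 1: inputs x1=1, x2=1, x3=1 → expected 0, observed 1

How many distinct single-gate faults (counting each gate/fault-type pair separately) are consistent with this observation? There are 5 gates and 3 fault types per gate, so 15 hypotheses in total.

6

Fault-free: G1=0, G2=1, G3=1, G4=0, G5=0 → 0. Observed 1.
  G1: stuck-at-1, inverted output ✓; others ✗
  G2: none of the 3 fault types match ✗
  G3: none of the 3 fault types match ✗
  G4: stuck-at-1, inverted output ✓; others ✗
  G5: stuck-at-1, inverted output ✓; others ✗
Consistent faults: {G1 stuck-at-1, G1 inverted output, G4 stuck-at-1, G4 inverted output, G5 stuck-at-1, G5 inverted output} — 6 in all.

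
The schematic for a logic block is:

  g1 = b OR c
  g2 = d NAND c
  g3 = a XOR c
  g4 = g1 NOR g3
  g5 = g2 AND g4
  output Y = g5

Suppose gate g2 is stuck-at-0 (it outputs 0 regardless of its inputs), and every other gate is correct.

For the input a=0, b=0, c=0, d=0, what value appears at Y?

0

Propagate with g2 forced: g1=0, g2=0 [stuck-at-0], g3=0, g4=1, g5=0.
So Y = 0. (Without the fault it would be 1.)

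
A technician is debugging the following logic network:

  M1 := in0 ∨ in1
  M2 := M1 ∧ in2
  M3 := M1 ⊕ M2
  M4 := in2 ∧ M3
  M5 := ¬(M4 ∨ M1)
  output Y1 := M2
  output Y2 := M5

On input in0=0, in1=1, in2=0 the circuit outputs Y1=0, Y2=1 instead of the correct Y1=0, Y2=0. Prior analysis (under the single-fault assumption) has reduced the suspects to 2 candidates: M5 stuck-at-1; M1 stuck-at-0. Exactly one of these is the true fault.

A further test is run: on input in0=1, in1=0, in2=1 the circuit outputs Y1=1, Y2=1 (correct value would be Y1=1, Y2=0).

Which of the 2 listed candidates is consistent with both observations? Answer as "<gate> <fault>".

M5 stuck-at-1

Evaluate each candidate on input in0=1, in1=0, in2=1:
  M5 stuck-at-1: M1=1, M2=1, M3=0, M4=0, M5=1 [stuck-at-1] → Y1=1, Y2=1 — matches
  M1 stuck-at-0: M1=0 [stuck-at-0], M2=0, M3=0, M4=0, M5=1 → Y1=0, Y2=1 — eliminated
Only M5 stuck-at-1 reproduces the observed Y1=1, Y2=1.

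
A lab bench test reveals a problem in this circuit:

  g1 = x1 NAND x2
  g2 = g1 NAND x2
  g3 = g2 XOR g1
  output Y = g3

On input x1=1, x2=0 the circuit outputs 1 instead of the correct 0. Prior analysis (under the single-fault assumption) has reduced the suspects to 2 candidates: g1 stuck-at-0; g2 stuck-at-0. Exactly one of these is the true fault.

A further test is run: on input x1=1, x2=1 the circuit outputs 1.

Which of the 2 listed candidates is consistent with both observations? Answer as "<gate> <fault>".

Evaluate each candidate on input x1=1, x2=1:
  g1 stuck-at-0: g1=0 [stuck-at-0], g2=1, g3=1 → 1 — matches
  g2 stuck-at-0: g1=0, g2=0 [stuck-at-0], g3=0 → 0 — eliminated
Only g1 stuck-at-0 reproduces the observed 1.

g1 stuck-at-0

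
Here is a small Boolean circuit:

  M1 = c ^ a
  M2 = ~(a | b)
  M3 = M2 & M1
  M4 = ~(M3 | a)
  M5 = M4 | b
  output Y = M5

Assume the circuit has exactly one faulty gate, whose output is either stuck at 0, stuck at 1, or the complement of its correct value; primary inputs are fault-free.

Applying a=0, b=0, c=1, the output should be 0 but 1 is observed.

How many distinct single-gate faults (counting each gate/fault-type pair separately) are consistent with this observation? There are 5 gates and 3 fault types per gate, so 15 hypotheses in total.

Fault-free: M1=1, M2=1, M3=1, M4=0, M5=0 → 0. Observed 1.
  M1: stuck-at-0, inverted output ✓; others ✗
  M2: stuck-at-0, inverted output ✓; others ✗
  M3: stuck-at-0, inverted output ✓; others ✗
  M4: stuck-at-1, inverted output ✓; others ✗
  M5: stuck-at-1, inverted output ✓; others ✗
Consistent faults: {M1 stuck-at-0, M1 inverted output, M2 stuck-at-0, M2 inverted output, M3 stuck-at-0, M3 inverted output, M4 stuck-at-1, M4 inverted output, M5 stuck-at-1, M5 inverted output} — 10 in all.

10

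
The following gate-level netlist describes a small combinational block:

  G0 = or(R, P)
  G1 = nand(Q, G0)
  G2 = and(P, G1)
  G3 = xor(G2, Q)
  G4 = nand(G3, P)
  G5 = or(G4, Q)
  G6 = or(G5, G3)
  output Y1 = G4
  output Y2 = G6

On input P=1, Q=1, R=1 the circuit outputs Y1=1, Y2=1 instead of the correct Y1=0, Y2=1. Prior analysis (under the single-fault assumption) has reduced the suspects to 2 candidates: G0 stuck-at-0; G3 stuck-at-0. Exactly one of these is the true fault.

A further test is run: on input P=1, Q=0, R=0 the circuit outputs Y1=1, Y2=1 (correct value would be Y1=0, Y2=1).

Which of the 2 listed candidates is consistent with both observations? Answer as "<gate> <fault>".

Evaluate each candidate on input P=1, Q=0, R=0:
  G0 stuck-at-0: G0=0 [stuck-at-0], G1=1, G2=1, G3=1, G4=0, G5=0, G6=1 → Y1=0, Y2=1 — eliminated
  G3 stuck-at-0: G0=1, G1=1, G2=1, G3=0 [stuck-at-0], G4=1, G5=1, G6=1 → Y1=1, Y2=1 — matches
Only G3 stuck-at-0 reproduces the observed Y1=1, Y2=1.

G3 stuck-at-0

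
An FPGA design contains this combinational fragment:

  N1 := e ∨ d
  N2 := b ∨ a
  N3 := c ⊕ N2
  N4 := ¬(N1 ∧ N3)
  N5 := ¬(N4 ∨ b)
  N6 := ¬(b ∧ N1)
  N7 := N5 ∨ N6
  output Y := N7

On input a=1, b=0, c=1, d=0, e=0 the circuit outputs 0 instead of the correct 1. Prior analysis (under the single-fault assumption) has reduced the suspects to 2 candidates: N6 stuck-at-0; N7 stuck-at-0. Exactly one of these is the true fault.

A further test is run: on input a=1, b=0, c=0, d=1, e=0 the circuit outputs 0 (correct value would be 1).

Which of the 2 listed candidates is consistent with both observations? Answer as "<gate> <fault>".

N7 stuck-at-0

Evaluate each candidate on input a=1, b=0, c=0, d=1, e=0:
  N6 stuck-at-0: N1=1, N2=1, N3=1, N4=0, N5=1, N6=0 [stuck-at-0], N7=1 → 1 — eliminated
  N7 stuck-at-0: N1=1, N2=1, N3=1, N4=0, N5=1, N6=1, N7=0 [stuck-at-0] → 0 — matches
Only N7 stuck-at-0 reproduces the observed 0.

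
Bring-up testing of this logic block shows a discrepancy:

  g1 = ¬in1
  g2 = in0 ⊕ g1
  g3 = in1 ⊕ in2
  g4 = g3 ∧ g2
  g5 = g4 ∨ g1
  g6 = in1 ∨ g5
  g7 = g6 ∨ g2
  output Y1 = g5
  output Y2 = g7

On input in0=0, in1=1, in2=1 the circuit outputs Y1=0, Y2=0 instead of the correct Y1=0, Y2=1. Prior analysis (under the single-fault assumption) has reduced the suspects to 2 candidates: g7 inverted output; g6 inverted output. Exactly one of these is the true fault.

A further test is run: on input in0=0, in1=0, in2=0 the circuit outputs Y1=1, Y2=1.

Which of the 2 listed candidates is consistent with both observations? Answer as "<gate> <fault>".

g6 inverted output

Evaluate each candidate on input in0=0, in1=0, in2=0:
  g7 inverted output: g1=1, g2=1, g3=0, g4=0, g5=1, g6=1, g7=0 [inverted output] → Y1=1, Y2=0 — eliminated
  g6 inverted output: g1=1, g2=1, g3=0, g4=0, g5=1, g6=0 [inverted output], g7=1 → Y1=1, Y2=1 — matches
Only g6 inverted output reproduces the observed Y1=1, Y2=1.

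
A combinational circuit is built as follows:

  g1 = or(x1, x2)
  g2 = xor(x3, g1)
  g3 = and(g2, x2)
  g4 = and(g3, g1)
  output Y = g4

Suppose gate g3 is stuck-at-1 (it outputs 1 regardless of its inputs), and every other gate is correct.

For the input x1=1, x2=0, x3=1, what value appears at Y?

1

Propagate with g3 forced: g1=1, g2=0, g3=1 [stuck-at-1], g4=1.
So Y = 1. (Without the fault it would be 0.)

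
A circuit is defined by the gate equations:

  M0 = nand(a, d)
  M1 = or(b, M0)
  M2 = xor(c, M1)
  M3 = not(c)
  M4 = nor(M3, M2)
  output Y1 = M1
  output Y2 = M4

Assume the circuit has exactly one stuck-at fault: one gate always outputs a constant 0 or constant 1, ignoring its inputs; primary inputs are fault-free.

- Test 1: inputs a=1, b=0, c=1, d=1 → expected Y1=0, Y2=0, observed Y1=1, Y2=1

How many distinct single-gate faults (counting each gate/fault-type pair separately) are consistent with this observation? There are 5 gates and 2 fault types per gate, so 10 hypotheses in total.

Fault-free: M0=0, M1=0, M2=1, M3=0, M4=0 → Y1=0, Y2=0. Observed Y1=1, Y2=1.
  M0 stuck-at-0: output Y1=0, Y2=0 ✗
  M0 stuck-at-1: output Y1=1, Y2=1 ✓
  M1 stuck-at-0: output Y1=0, Y2=0 ✗
  M1 stuck-at-1: output Y1=1, Y2=1 ✓
  M2 stuck-at-0: output Y1=0, Y2=1 ✗
  M2 stuck-at-1: output Y1=0, Y2=0 ✗
  M3 stuck-at-0: output Y1=0, Y2=0 ✗
  M3 stuck-at-1: output Y1=0, Y2=0 ✗
  M4 stuck-at-0: output Y1=0, Y2=0 ✗
  M4 stuck-at-1: output Y1=0, Y2=1 ✗
Consistent faults: {M0 stuck-at-1, M1 stuck-at-1} — 2 in all.

2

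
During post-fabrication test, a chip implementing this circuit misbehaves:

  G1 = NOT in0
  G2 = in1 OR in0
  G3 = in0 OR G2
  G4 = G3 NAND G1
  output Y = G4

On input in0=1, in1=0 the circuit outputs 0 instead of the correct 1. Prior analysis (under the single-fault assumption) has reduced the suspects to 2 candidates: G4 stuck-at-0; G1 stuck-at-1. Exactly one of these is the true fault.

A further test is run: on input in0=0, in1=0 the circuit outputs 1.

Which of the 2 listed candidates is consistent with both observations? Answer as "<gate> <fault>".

Evaluate each candidate on input in0=0, in1=0:
  G4 stuck-at-0: G1=1, G2=0, G3=0, G4=0 [stuck-at-0] → 0 — eliminated
  G1 stuck-at-1: G1=1 [stuck-at-1], G2=0, G3=0, G4=1 → 1 — matches
Only G1 stuck-at-1 reproduces the observed 1.

G1 stuck-at-1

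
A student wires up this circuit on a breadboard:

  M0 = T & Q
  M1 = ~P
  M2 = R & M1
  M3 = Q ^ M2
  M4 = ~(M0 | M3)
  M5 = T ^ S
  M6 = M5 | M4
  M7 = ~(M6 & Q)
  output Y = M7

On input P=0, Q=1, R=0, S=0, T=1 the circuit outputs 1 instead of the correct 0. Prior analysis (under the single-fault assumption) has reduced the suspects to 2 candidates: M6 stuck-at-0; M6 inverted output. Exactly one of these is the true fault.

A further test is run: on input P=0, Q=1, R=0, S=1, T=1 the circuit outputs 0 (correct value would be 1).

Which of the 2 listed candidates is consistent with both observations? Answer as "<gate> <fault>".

Evaluate each candidate on input P=0, Q=1, R=0, S=1, T=1:
  M6 stuck-at-0: M0=1, M1=1, M2=0, M3=1, M4=0, M5=0, M6=0 [stuck-at-0], M7=1 → 1 — eliminated
  M6 inverted output: M0=1, M1=1, M2=0, M3=1, M4=0, M5=0, M6=1 [inverted output], M7=0 → 0 — matches
Only M6 inverted output reproduces the observed 0.

M6 inverted output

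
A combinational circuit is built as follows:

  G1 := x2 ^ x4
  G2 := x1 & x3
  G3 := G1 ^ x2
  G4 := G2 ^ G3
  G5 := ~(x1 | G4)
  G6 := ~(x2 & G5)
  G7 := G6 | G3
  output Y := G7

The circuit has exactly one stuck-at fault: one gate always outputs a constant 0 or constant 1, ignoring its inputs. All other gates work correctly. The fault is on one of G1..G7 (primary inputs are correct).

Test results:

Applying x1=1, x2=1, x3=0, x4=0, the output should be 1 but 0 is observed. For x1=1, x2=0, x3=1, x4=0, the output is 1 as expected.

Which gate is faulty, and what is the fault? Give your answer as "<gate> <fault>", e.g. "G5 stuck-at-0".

Fault-free values for test 1 (x1=1, x2=1, x3=0, x4=0): G1=1, G2=0, G3=0, G4=0, G5=0, G6=1, G7=1, giving Y=1. Observed 0.
Test 1: faults giving observed 0 are {G5 stuck-at-1, G6 stuck-at-0, G7 stuck-at-0}.
Test 2 (x1=1, x2=0, x3=1, x4=0): fault-free G1=0, G2=1, G3=0, G4=1, G5=0, G6=1, G7=1 → 1; observed 1. Eliminates G6 stuck-at-0, G7 stuck-at-0.
Only G5 stuck-at-1 is consistent with every test.

G5 stuck-at-1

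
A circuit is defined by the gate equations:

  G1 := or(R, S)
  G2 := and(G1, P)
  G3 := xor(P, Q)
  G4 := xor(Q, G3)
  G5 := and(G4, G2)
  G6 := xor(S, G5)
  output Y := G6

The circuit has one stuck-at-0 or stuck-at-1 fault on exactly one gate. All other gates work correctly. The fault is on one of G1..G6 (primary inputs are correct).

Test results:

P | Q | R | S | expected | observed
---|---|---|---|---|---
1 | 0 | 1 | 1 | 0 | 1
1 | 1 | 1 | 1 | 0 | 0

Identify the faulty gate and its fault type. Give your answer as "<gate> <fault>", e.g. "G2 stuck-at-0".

G3 stuck-at-0

Fault-free values for test 1 (P=1, Q=0, R=1, S=1): G1=1, G2=1, G3=1, G4=1, G5=1, G6=0, giving Y=0. Observed 1.
Test 1: faults giving observed 1 are {G1 stuck-at-0, G2 stuck-at-0, G3 stuck-at-0, G4 stuck-at-0, G5 stuck-at-0, G6 stuck-at-1}.
Test 2 (P=1, Q=1, R=1, S=1): fault-free G1=1, G2=1, G3=0, G4=1, G5=1, G6=0 → 0; observed 0. Eliminates G1 stuck-at-0, G2 stuck-at-0, G4 stuck-at-0, G5 stuck-at-0, G6 stuck-at-1.
Only G3 stuck-at-0 is consistent with every test.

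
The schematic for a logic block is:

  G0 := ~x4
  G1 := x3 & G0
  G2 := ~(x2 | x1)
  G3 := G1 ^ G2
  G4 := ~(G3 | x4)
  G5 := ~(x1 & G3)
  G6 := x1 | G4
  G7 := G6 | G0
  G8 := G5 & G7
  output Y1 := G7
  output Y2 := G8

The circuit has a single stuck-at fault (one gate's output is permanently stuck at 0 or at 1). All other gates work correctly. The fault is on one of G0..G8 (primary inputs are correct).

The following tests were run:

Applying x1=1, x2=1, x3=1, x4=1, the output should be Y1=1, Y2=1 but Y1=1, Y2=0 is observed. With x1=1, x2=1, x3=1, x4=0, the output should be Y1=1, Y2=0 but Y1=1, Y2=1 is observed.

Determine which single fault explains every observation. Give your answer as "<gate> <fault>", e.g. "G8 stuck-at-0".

Fault-free values for test 1 (x1=1, x2=1, x3=1, x4=1): G0=0, G1=0, G2=0, G3=0, G4=0, G5=1, G6=1, G7=1, G8=1, giving Y1=1, Y2=1. Observed Y1=1, Y2=0.
Test 1: faults giving observed Y1=1, Y2=0 are {G0 stuck-at-1, G1 stuck-at-1, G2 stuck-at-1, G3 stuck-at-1, G5 stuck-at-0, G8 stuck-at-0}.
Test 2 (x1=1, x2=1, x3=1, x4=0): fault-free G0=1, G1=1, G2=0, G3=1, G4=0, G5=0, G6=1, G7=1, G8=0 → Y1=1, Y2=0; observed Y1=1, Y2=1. Eliminates G0 stuck-at-1, G1 stuck-at-1, G3 stuck-at-1, G5 stuck-at-0, G8 stuck-at-0.
Only G2 stuck-at-1 is consistent with every test.

G2 stuck-at-1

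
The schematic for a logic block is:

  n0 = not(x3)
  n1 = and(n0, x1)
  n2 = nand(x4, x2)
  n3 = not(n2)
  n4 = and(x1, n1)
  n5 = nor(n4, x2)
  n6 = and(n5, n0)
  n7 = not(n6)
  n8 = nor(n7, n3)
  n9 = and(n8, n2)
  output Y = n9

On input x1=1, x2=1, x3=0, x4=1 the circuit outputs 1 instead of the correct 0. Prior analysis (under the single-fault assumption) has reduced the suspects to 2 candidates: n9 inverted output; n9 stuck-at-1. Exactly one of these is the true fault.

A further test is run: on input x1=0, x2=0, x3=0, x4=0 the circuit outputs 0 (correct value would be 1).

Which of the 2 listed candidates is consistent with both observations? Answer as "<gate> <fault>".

n9 inverted output

Evaluate each candidate on input x1=0, x2=0, x3=0, x4=0:
  n9 inverted output: n0=1, n1=0, n2=1, n3=0, n4=0, n5=1, n6=1, n7=0, n8=1, n9=0 [inverted output] → 0 — matches
  n9 stuck-at-1: n0=1, n1=0, n2=1, n3=0, n4=0, n5=1, n6=1, n7=0, n8=1, n9=1 [stuck-at-1] → 1 — eliminated
Only n9 inverted output reproduces the observed 0.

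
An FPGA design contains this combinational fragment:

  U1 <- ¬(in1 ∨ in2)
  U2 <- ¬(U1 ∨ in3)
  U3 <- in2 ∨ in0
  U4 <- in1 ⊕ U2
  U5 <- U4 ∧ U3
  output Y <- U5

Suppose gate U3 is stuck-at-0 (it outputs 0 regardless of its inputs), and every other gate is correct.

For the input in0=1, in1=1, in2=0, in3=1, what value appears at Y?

0

Propagate with U3 forced: U1=0, U2=0, U3=0 [stuck-at-0], U4=1, U5=0.
So Y = 0. (Without the fault it would be 1.)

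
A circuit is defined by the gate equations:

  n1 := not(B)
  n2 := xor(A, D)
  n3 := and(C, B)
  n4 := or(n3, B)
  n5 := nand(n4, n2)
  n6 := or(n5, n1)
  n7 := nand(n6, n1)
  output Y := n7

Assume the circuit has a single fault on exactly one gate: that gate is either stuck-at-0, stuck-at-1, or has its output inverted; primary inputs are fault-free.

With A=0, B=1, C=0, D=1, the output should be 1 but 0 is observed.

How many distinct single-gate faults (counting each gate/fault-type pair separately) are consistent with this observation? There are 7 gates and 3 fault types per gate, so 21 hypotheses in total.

4

Fault-free: n1=0, n2=1, n3=0, n4=1, n5=0, n6=0, n7=1 → 1. Observed 0.
  n1: stuck-at-1, inverted output ✓; others ✗
  n2: none of the 3 fault types match ✗
  n3: none of the 3 fault types match ✗
  n4: none of the 3 fault types match ✗
  n5: none of the 3 fault types match ✗
  n6: none of the 3 fault types match ✗
  n7: stuck-at-0, inverted output ✓; others ✗
Consistent faults: {n1 stuck-at-1, n1 inverted output, n7 stuck-at-0, n7 inverted output} — 4 in all.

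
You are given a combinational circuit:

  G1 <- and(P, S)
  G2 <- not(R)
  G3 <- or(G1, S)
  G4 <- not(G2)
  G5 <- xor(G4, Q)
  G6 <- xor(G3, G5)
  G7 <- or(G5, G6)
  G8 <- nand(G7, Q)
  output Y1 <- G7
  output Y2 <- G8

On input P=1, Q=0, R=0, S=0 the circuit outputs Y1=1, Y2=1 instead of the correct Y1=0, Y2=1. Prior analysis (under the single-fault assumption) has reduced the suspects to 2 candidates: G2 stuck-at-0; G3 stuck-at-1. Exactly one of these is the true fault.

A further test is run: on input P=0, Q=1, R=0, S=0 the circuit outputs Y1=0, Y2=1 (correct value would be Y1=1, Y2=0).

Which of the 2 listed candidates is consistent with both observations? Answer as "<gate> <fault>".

Evaluate each candidate on input P=0, Q=1, R=0, S=0:
  G2 stuck-at-0: G1=0, G2=0 [stuck-at-0], G3=0, G4=1, G5=0, G6=0, G7=0, G8=1 → Y1=0, Y2=1 — matches
  G3 stuck-at-1: G1=0, G2=1, G3=1 [stuck-at-1], G4=0, G5=1, G6=0, G7=1, G8=0 → Y1=1, Y2=0 — eliminated
Only G2 stuck-at-0 reproduces the observed Y1=0, Y2=1.

G2 stuck-at-0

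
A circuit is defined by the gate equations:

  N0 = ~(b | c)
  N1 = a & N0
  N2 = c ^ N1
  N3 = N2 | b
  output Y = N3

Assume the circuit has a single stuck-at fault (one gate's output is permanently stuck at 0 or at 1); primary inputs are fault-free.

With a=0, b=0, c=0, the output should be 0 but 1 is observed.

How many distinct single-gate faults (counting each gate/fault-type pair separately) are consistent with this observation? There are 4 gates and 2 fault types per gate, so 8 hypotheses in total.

Fault-free: N0=1, N1=0, N2=0, N3=0 → 0. Observed 1.
  N0 stuck-at-0: output 0 ✗
  N0 stuck-at-1: output 0 ✗
  N1 stuck-at-0: output 0 ✗
  N1 stuck-at-1: output 1 ✓
  N2 stuck-at-0: output 0 ✗
  N2 stuck-at-1: output 1 ✓
  N3 stuck-at-0: output 0 ✗
  N3 stuck-at-1: output 1 ✓
Consistent faults: {N1 stuck-at-1, N2 stuck-at-1, N3 stuck-at-1} — 3 in all.

3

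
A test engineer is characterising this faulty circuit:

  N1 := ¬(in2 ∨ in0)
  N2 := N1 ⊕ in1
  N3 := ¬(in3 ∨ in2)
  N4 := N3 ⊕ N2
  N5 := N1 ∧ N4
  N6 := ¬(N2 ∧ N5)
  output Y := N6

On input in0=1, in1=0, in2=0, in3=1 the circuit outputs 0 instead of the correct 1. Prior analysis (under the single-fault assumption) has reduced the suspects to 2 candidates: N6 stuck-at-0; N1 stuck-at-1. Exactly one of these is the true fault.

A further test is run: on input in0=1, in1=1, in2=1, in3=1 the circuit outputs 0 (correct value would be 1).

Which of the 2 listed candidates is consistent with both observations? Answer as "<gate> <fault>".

N6 stuck-at-0

Evaluate each candidate on input in0=1, in1=1, in2=1, in3=1:
  N6 stuck-at-0: N1=0, N2=1, N3=0, N4=1, N5=0, N6=0 [stuck-at-0] → 0 — matches
  N1 stuck-at-1: N1=1 [stuck-at-1], N2=0, N3=0, N4=0, N5=0, N6=1 → 1 — eliminated
Only N6 stuck-at-0 reproduces the observed 0.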